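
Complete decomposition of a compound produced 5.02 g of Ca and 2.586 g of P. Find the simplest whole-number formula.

n(Ca) = 5.02/40.08 = 0.1252, n(P) = 2.586/30.97 = 0.0835
Divide by the smallest (0.0835 mol P): Ca 1.500, P 1.000
Scaling by 2: Ca 3.00, P 2.00 → Ca3P2

Ca3P2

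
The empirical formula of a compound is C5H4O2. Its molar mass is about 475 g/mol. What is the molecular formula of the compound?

Empirical-formula mass = 96.08 g/mol
n = 475 / 96.08 = 4.94 ≈ 5
Molecular formula = (C5H4O2)5 = C25H20O10

C25H20O10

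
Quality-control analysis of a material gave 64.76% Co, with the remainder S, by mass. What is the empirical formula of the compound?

Assume 100 g: 64.76 g Co, 35.24 g S.
n(Co) = 64.76/58.93 = 1.099, n(S) = 35.24/32.07 = 1.099
Divide by the smallest (1.099 mol S): Co 1.000, S 1.000
Ratio ≈ 1:1, so the empirical formula is CoS

CoS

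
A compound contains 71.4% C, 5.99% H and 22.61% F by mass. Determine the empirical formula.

Assume 100 g: 71.4 g C, 5.99 g H, 22.61 g F.
n(C) = 71.4/12.01 = 5.945, n(H) = 5.99/1.008 = 5.942, n(F) = 22.61/19.00 = 1.19
Smallest is F at 1.19 mol; normalising gives C 4.996, H 4.994, F 1.000
→ C5H5F

C5H5F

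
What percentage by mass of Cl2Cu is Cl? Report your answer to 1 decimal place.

Molar mass = 2(35.45) + 1(63.55) = 134.450 g/mol
Mass of Cl per mole = 2 × 35.45 = 70.900 g
% Cl = 70.900 / 134.450 × 100 = 52.7%

52.7%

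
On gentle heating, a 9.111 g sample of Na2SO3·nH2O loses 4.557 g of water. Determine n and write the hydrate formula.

Mass of anhydrous Na2SO3 = 9.111 − 4.557 = 4.554 g
mol H2O = 4.557 / 18.02 = 0.2529
Molar mass of Na2SO3 = 126.05 g/mol → mol Na2SO3 = 4.554 / 126.05 = 0.03613
n = 0.2529 / 0.03613 = 7.00 ≈ 7 → Na2SO3·7H2O

Na2SO3·7H2O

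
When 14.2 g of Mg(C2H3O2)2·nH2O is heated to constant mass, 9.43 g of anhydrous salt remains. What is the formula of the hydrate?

Mass of water lost = 14.2 − 9.43 = 4.77 g → 4.77 / 18.02 = 0.2647 mol H2O
Molar mass of Mg(C2H3O2)2 = 142.40 g/mol → mol Mg(C2H3O2)2 = 9.43 / 142.40 = 0.06622
n = 0.2647 / 0.06622 = 4.00 ≈ 4 → Mg(C2H3O2)2·4H2O

Mg(C2H3O2)2·4H2O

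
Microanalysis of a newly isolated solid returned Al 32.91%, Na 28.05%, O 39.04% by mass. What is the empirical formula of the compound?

AlNaO2

Assume 100 g: 32.91 g Al, 28.05 g Na, 39.04 g O.
n(Al) = 32.91/26.98 = 1.22, n(Na) = 28.05/22.99 = 1.22, n(O) = 39.04/16.00 = 2.44
Divide by the smallest (1.22 mol Al): Al 1.000, Na 1.000, O 2.000
≈ 1:1:2 → AlNaO2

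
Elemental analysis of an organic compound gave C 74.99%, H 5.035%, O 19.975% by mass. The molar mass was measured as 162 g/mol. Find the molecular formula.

Assume 100 g: 74.99 g C, 5.035 g H, 19.975 g O.
n(C) = 74.99/12.01 = 6.244, n(H) = 5.035/1.008 = 4.995, n(O) = 19.975/16.00 = 1.248
Smallest is O at 1.248 mol; normalising gives C 5.001, H 4.001, O 1.000
→ C5H4O
Empirical-formula mass = 80.08 g/mol
n = 162 / 80.08 = 2.02 ≈ 2
Molecular formula = (C5H4O)×2 = C10H8O2

C10H8O2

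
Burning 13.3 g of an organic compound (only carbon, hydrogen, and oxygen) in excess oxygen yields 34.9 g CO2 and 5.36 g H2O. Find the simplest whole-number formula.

C4H3O

mol C = 34.9 / 44.01 = 0.7930; mass C = 0.7930 × 12.01 = 9.524 g
mol H = 2 × (5.36 / 18.02) = 0.5949; mass H = 0.5949 × 1.008 = 0.5997 g
mass O = 13.3 − (10.12) = 3.176 g → mol O = 0.1985
Smallest is O at 0.1985 mol; normalising gives C 3.994, H 2.997, O 1.000
≈ 4:3:1 → C4H3O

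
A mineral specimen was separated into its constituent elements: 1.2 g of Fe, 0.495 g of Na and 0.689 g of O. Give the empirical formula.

FeNaO2

Fe: 1.2 g ÷ 55.85 g/mol = 0.02149 mol
Na: 0.495 g ÷ 22.99 g/mol = 0.02153 mol
O: 0.689 g ÷ 16.00 g/mol = 0.04306 mol
Ratios (÷ 0.02149): Fe 1.000, Na 1.002, O 2.004
→ FeNaO2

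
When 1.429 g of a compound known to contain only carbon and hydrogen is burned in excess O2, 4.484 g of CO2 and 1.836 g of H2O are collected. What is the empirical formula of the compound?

CH2

mol C = 4.484 / 44.01 = 0.1019; mass C = 0.1019 × 12.01 = 1.224 g
mol H = 2 × (1.836 / 18.02) = 0.2038; mass H = 0.2038 × 1.008 = 0.2054 g
Smallest is C at 0.1019 mol; normalising gives C 1.000, H 2.000
Ratio ≈ 1:2, so the empirical formula is CH2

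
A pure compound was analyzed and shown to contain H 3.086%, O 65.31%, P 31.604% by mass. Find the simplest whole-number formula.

Assume 100 g: 3.086 g H, 65.31 g O, 31.604 g P.
n(H) = 3.086/1.008 = 3.062, n(O) = 65.31/16.00 = 4.082, n(P) = 31.604/30.97 = 1.02
Divide by the smallest (1.02 mol P): H 3.000, O 4.000, P 1.000
≈ 3:4:1 → H3O4P

H3O4P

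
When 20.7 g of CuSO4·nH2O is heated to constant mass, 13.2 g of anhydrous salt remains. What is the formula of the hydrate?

CuSO4·5H2O

Mass of water lost = 20.7 − 13.2 = 7.5 g → 7.5 / 18.02 = 0.4162 mol H2O
Molar mass of CuSO4 = 159.62 g/mol → mol CuSO4 = 13.2 / 159.62 = 0.0827
n = 0.4162 / 0.0827 = 5.03 ≈ 5 → CuSO4·5H2O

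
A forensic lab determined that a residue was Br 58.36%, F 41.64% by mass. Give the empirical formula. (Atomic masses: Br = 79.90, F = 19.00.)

BrF3

Assume 100 g: 58.36 g Br, 41.64 g F.
Br: 58.36 g ÷ 79.90 g/mol = 0.7304 mol
F: 41.64 g ÷ 19.00 g/mol = 2.192 mol
Divide by the smallest (0.7304 mol Br): Br 1.000, F 3.000
≈ 1:3 → BrF3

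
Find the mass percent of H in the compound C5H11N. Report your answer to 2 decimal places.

Molar mass = 5(12.01) + 11(1.008) + 1(14.01) = 85.148 g/mol
Mass of H per mole = 11 × 1.008 = 11.088 g
% H = 11.088 / 85.148 × 100 = 13.02%

13.02%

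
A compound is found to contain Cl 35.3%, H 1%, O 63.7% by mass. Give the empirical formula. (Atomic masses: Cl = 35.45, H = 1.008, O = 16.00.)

ClHO4

Assume 100 g: 35.3 g Cl, 1 g H, 63.7 g O.
n(Cl) = 35.3/35.45 = 0.9958, n(H) = 1/1.008 = 0.9921, n(O) = 63.7/16.00 = 3.981
Divide by the smallest (0.9921 mol H): Cl 1.004, H 1.000, O 4.013
→ ClHO4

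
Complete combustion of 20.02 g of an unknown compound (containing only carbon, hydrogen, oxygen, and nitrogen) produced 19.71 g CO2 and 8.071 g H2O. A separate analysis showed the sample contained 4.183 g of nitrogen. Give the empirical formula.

mol C = 19.71 / 44.01 = 0.4479; mass C = 0.4479 × 12.01 = 5.379 g
mol H = 2 × (8.071 / 18.02) = 0.8958; mass H = 0.8958 × 1.008 = 0.9029 g
mol N = 4.183 / 14.01 = 0.2986
mass O = 20.02 − (10.46) = 9.555 g → mol O = 0.5972
Ratios (÷ 0.2986): C 1.500, H 3.000, N 1.000, O 2.000
Multiply by 2: C 3.00, H 6.00, N 2.00, O 4.00 → C3H6N2O4

C3H6N2O4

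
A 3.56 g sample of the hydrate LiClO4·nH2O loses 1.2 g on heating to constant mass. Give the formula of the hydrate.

Mass of anhydrous LiClO4 = 3.56 − 1.2 = 2.36 g
mol H2O = 1.2 / 18.02 = 0.06659
Molar mass of LiClO4 = 106.39 g/mol → mol LiClO4 = 2.36 / 106.39 = 0.02218
n = 0.06659 / 0.02218 = 3.00 ≈ 3 → LiClO4·3H2O

LiClO4·3H2O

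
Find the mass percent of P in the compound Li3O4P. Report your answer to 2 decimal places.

26.75%

Molar mass = 3(6.94) + 4(16.00) + 1(30.97) = 115.790 g/mol
Mass of P per mole = 1 × 30.97 = 30.970 g
% P = 30.970 / 115.790 × 100 = 26.75%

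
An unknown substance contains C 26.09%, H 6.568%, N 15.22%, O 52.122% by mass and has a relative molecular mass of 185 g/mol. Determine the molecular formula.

Assume 100 g: 26.09 g C, 6.568 g H, 15.22 g N, 52.122 g O.
C: 26.09 g ÷ 12.01 g/mol = 2.172 mol
H: 6.568 g ÷ 1.008 g/mol = 6.516 mol
N: 15.22 g ÷ 14.01 g/mol = 1.086 mol
O: 52.122 g ÷ 16.00 g/mol = 3.258 mol
Divide by the smallest (1.086 mol N): C 2.000, H 5.998, N 1.000, O 2.999
Ratio ≈ 2:6:1:3, so the empirical formula is C2H6NO3
Empirical-formula mass = 92.08 g/mol
n = 185 / 92.08 = 2.01 ≈ 2
Molecular formula = (C2H6NO3)×2 = C4H12N2O6

C4H12N2O6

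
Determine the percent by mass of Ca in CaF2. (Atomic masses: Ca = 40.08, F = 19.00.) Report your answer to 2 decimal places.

51.33%

Molar mass = 1(40.08) + 2(19.00) = 78.080 g/mol
Mass of Ca per mole = 1 × 40.08 = 40.080 g
% Ca = 40.080 / 78.080 × 100 = 51.33%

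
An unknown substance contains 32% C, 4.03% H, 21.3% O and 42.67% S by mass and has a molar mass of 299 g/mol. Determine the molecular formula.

Assume 100 g: 32 g C, 4.03 g H, 21.3 g O, 42.67 g S.
Moles — C: 32 / 12.01 = 2.664 mol; H: 4.03 / 1.008 = 3.998 mol; O: 21.3 / 16.00 = 1.331 mol; S: 42.67 / 32.07 = 1.331 mol
Smallest is S at 1.331 mol; normalising gives C 2.003, H 3.005, O 1.001, S 1.000
≈ 2:3:1:1 → C2H3OS
Empirical-formula mass = 75.11 g/mol
n = 299 / 75.11 = 3.98 ≈ 4
Molecular formula = (C2H3OS)×4 = C8H12O4S4

C8H12O4S4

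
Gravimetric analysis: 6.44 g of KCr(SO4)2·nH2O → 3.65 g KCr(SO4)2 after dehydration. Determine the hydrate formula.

KCr(SO4)2·12H2O

Mass of water lost = 6.44 − 3.65 = 2.79 g → 2.79 / 18.02 = 0.1548 mol H2O
Molar mass of KCr(SO4)2 = 283.24 g/mol → mol KCr(SO4)2 = 3.65 / 283.24 = 0.01289
n = 0.1548 / 0.01289 = 12.01 ≈ 12 → KCr(SO4)2·12H2O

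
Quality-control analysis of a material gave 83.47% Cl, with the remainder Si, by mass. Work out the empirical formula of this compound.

Cl4Si

Assume 100 g: 83.47 g Cl, 16.53 g Si.
Moles — Cl: 83.47 / 35.45 = 2.355 mol; Si: 16.53 / 28.09 = 0.5885 mol
Ratios (÷ 0.5885): Cl 4.001, Si 1.000
Ratio ≈ 4:1, so the empirical formula is Cl4Si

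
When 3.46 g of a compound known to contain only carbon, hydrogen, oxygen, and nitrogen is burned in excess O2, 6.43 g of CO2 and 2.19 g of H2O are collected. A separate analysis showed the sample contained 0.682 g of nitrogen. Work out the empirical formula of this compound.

C3H5NO

mol C = 6.43 / 44.01 = 0.1461; mass C = 0.1461 × 12.01 = 1.755 g
mol H = 2 × (2.19 / 18.02) = 0.2431; mass H = 0.2431 × 1.008 = 0.2450 g
mol N = 0.682 / 14.01 = 0.04868
mass O = 3.46 − (2.682) = 0.7783 g → mol O = 0.04864
Ratios (÷ 0.04864): C 3.004, H 4.997, N 1.001, O 1.000
→ C3H5NO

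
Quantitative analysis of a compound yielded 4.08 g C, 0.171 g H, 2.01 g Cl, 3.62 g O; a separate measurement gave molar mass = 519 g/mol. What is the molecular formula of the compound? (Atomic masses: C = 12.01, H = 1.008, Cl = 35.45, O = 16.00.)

C: 4.08 g ÷ 12.01 g/mol = 0.3397 mol
H: 0.171 g ÷ 1.008 g/mol = 0.1696 mol
Cl: 2.01 g ÷ 35.45 g/mol = 0.0567 mol
O: 3.62 g ÷ 16.00 g/mol = 0.2263 mol
Divide by the smallest (0.0567 mol Cl): C 5.992, H 2.992, Cl 1.000, O 3.990
≈ 6:3:1:4 → C6H3ClO4
Empirical-formula mass = 174.53 g/mol
n = 519 / 174.53 = 2.97 ≈ 3
Molecular formula = (C6H3ClO4)×3 = C18H9Cl3O12

C18H9Cl3O12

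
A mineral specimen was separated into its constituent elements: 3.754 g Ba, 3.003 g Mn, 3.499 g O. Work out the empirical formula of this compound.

BaMn2O8

n(Ba) = 3.754/137.33 = 0.02734, n(Mn) = 3.003/54.94 = 0.05466, n(O) = 3.499/16.00 = 0.2187
Smallest is Ba at 0.02734 mol; normalising gives Ba 1.000, Mn 2.000, O 8.000
→ BaMn2O8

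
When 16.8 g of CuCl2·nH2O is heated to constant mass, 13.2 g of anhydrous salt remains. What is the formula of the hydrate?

Mass of water lost = 16.8 − 13.2 = 3.6 g → 3.6 / 18.02 = 0.1998 mol H2O
Molar mass of CuCl2 = 134.45 g/mol → mol CuCl2 = 13.2 / 134.45 = 0.09818
n = 0.1998 / 0.09818 = 2.03 ≈ 2 → CuCl2·2H2O

CuCl2·2H2O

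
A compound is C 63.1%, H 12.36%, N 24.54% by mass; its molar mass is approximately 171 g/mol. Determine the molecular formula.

C9H21N3

Assume 100 g: 63.1 g C, 12.36 g H, 24.54 g N.
C: 63.1 g ÷ 12.01 g/mol = 5.254 mol
H: 12.36 g ÷ 1.008 g/mol = 12.26 mol
N: 24.54 g ÷ 14.01 g/mol = 1.752 mol
Ratios (÷ 1.752): C 3.000, H 7.000, N 1.000
≈ 3:7:1 → C3H7N
Empirical-formula mass = 57.10 g/mol
n = 171 / 57.10 = 2.99 ≈ 3
Molecular formula = (C3H7N)×3 = C9H21N3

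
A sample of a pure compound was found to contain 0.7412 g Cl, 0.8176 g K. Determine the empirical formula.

n(Cl) = 0.7412/35.45 = 0.02091, n(K) = 0.8176/39.10 = 0.02091
Divide by the smallest (0.02091 mol Cl): Cl 1.000, K 1.000
→ ClK

ClK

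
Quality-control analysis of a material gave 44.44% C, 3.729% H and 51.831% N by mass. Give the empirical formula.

CHN

Assume 100 g: 44.44 g C, 3.729 g H, 51.831 g N.
Moles — C: 44.44 / 12.01 = 3.7 mol; H: 3.729 / 1.008 = 3.699 mol; N: 51.831 / 14.01 = 3.7 mol
Smallest is H at 3.699 mol; normalising gives C 1.000, H 1.000, N 1.000
Ratio ≈ 1:1:1, so the empirical formula is CHN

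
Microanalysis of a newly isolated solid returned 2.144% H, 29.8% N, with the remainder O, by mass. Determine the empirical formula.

Assume 100 g: 2.144 g H, 29.8 g N, 68.056 g O.
H: 2.144 g ÷ 1.008 g/mol = 2.127 mol
N: 29.8 g ÷ 14.01 g/mol = 2.127 mol
O: 68.056 g ÷ 16.00 g/mol = 4.253 mol
Ratios (÷ 2.127): H 1.000, N 1.000, O 2.000
≈ 1:1:2 → HNO2

HNO2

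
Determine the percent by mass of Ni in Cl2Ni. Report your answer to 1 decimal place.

45.3%

Molar mass = 2(35.45) + 1(58.69) = 129.590 g/mol
Mass of Ni per mole = 1 × 58.69 = 58.690 g
% Ni = 58.690 / 129.590 × 100 = 45.3%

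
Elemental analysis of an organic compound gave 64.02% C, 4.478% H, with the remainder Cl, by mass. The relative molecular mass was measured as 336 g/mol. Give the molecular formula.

Assume 100 g: 64.02 g C, 4.478 g H, 31.502 g Cl.
n(C) = 64.02/12.01 = 5.331, n(H) = 4.478/1.008 = 4.442, n(Cl) = 31.502/35.45 = 0.8886
Ratios (÷ 0.8886): C 5.999, H 4.999, Cl 1.000
→ C6H5Cl
Empirical-formula mass = 112.55 g/mol
n = 336 / 112.55 = 2.99 ≈ 3
Molecular formula = (C6H5Cl)×3 = C18H15Cl3

C18H15Cl3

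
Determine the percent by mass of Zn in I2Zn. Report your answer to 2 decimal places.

20.48%

Molar mass = 2(126.90) + 1(65.38) = 319.180 g/mol
Mass of Zn per mole = 1 × 65.38 = 65.380 g
% Zn = 65.380 / 319.180 × 100 = 20.48%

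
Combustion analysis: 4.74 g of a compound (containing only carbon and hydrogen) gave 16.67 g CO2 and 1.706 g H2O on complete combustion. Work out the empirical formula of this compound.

C2H

mol C = 16.67 / 44.01 = 0.3788; mass C = 0.3788 × 12.01 = 4.549 g
mol H = 2 × (1.706 / 18.02) = 0.1893; mass H = 0.1893 × 1.008 = 0.1909 g
Smallest is H at 0.1893 mol; normalising gives C 2.000, H 1.000
Ratio ≈ 2:1, so the empirical formula is C2H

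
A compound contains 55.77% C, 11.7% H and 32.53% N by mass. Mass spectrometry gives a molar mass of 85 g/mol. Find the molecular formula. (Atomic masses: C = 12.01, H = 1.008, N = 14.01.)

C4H10N2

Assume 100 g: 55.77 g C, 11.7 g H, 32.53 g N.
C: 55.77 g ÷ 12.01 g/mol = 4.644 mol
H: 11.7 g ÷ 1.008 g/mol = 11.61 mol
N: 32.53 g ÷ 14.01 g/mol = 2.322 mol
Smallest is N at 2.322 mol; normalising gives C 2.000, H 4.999, N 1.000
≈ 2:5:1 → C2H5N
Empirical-formula mass = 43.07 g/mol
n = 85 / 43.07 = 1.97 ≈ 2
Molecular formula = (C2H5N)×2 = C4H10N2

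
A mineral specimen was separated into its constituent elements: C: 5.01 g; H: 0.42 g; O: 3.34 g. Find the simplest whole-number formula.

C2H2O

n(C) = 5.01/12.01 = 0.4172, n(H) = 0.42/1.008 = 0.4167, n(O) = 3.34/16.00 = 0.2087
Ratios (÷ 0.2087): C 1.998, H 1.996, O 1.000
≈ 2:2:1 → C2H2O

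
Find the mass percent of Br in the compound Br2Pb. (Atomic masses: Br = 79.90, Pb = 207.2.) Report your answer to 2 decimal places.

43.54%

Molar mass = 2(79.90) + 1(207.2) = 367.000 g/mol
Mass of Br per mole = 2 × 79.90 = 159.800 g
% Br = 159.800 / 367.000 × 100 = 43.54%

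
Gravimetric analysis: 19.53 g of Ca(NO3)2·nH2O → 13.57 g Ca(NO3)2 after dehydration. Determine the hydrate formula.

Ca(NO3)2·4H2O

Mass of water lost = 19.53 − 13.57 = 5.96 g → 5.96 / 18.02 = 0.3307 mol H2O
Molar mass of Ca(NO3)2 = 164.10 g/mol → mol Ca(NO3)2 = 13.57 / 164.10 = 0.08269
n = 0.3307 / 0.08269 = 4.00 ≈ 4 → Ca(NO3)2·4H2O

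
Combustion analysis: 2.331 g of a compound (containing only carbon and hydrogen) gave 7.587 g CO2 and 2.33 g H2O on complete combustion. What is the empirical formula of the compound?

mol C = 7.587 / 44.01 = 0.1724; mass C = 0.1724 × 12.01 = 2.070 g
mol H = 2 × (2.33 / 18.02) = 0.2586; mass H = 0.2586 × 1.008 = 0.2607 g
Ratios (÷ 0.1724): C 1.000, H 1.500
Scaling by 2: C 2.00, H 3.00 → C2H3

C2H3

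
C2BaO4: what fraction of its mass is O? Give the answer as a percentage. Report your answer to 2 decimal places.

28.40%

Molar mass = 2(12.01) + 1(137.33) + 4(16.00) = 225.350 g/mol
Mass of O per mole = 4 × 16.00 = 64.000 g
% O = 64.000 / 225.350 × 100 = 28.40%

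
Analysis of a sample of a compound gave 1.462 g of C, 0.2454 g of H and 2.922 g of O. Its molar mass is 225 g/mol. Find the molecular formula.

C6H12O9

Moles — C: 1.462 / 12.01 = 0.1217 mol; H: 0.2454 / 1.008 = 0.2435 mol; O: 2.922 / 16.00 = 0.1826 mol
Ratios (÷ 0.1217): C 1.000, H 2.000, O 1.500
×2: C 2.00, H 4.00, O 3.00 → C2H4O3
Empirical-formula mass = 76.05 g/mol
n = 225 / 76.05 = 2.96 ≈ 3
Molecular formula = (C2H4O3)×3 = C6H12O9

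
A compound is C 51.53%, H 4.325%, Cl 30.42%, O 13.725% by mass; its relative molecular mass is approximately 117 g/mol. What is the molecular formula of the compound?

C5H5ClO

Assume 100 g: 51.53 g C, 4.325 g H, 30.42 g Cl, 13.725 g O.
C: 51.53 g ÷ 12.01 g/mol = 4.291 mol
H: 4.325 g ÷ 1.008 g/mol = 4.291 mol
Cl: 30.42 g ÷ 35.45 g/mol = 0.8581 mol
O: 13.725 g ÷ 16.00 g/mol = 0.8578 mol
Ratios (÷ 0.8578): C 5.002, H 5.002, Cl 1.000, O 1.000
Ratio ≈ 5:5:1:1, so the empirical formula is C5H5ClO
Empirical-formula mass = 116.54 g/mol
n = 117 / 116.54 = 1.00 ≈ 1
Molecular formula = empirical formula = C5H5ClO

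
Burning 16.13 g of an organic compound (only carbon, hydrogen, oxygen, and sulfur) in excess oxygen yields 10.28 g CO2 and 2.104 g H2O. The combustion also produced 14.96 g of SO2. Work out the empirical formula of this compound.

C2H2O3S2

mol C = 10.28 / 44.01 = 0.2336; mass C = 0.2336 × 12.01 = 2.805 g
mol H = 2 × (2.104 / 18.02) = 0.2335; mass H = 0.2335 × 1.008 = 0.2354 g
mol S = 14.96 / 64.07 = 0.2335; mass S = 7.488 g
mass O = 16.13 − (10.53) = 5.601 g → mol O = 0.3501
Ratios (÷ 0.2335): C 1.000, H 1.000, O 1.499, S 1.000
×2: C 2.00, H 2.00, O 3.00, S 2.00 → C2H2O3S2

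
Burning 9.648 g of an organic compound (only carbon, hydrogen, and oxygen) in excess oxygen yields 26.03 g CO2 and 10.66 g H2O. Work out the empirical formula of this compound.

C7H14O

mol C = 26.03 / 44.01 = 0.5915; mass C = 0.5915 × 12.01 = 7.103 g
mol H = 2 × (10.66 / 18.02) = 1.183; mass H = 1.183 × 1.008 = 1.193 g
mass O = 9.648 − (8.296) = 1.352 g → mol O = 0.08450
Divide by the smallest (0.0845 mol O): C 6.999, H 14.001, O 1.000
→ C7H14O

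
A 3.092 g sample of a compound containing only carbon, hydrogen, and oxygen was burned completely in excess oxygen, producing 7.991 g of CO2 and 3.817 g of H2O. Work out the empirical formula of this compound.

C6H14O

mol C = 7.991 / 44.01 = 0.1816; mass C = 0.1816 × 12.01 = 2.181 g
mol H = 2 × (3.817 / 18.02) = 0.4236; mass H = 0.4236 × 1.008 = 0.4270 g
mass O = 3.092 − (2.608) = 0.4843 g → mol O = 0.03027
Divide by the smallest (0.03027 mol O): C 5.999, H 13.996, O 1.000
Ratio ≈ 6:14:1, so the empirical formula is C6H14O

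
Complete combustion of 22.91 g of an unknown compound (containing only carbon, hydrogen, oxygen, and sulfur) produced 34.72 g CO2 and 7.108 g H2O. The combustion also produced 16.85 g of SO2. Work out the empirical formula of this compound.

mol C = 34.72 / 44.01 = 0.7889; mass C = 0.7889 × 12.01 = 9.475 g
mol H = 2 × (7.108 / 18.02) = 0.7889; mass H = 0.7889 × 1.008 = 0.7952 g
mol S = 16.85 / 64.07 = 0.2630; mass S = 8.434 g
mass O = 22.91 − (18.70) = 4.206 g → mol O = 0.2629
Divide by the smallest (0.2629 mol O): C 3.001, H 3.001, O 1.000, S 1.001
≈ 3:3:1:1 → C3H3OS

C3H3OS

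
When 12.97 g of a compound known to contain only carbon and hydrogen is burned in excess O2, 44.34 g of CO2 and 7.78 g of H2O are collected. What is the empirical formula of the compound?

mol C = 44.34 / 44.01 = 1.007; mass C = 1.007 × 12.01 = 12.10 g
mol H = 2 × (7.78 / 18.02) = 0.8635; mass H = 0.8635 × 1.008 = 0.8704 g
Smallest is H at 0.8635 mol; normalising gives C 1.167, H 1.000
×6: C 7.00, H 6.00 → C7H6

C7H6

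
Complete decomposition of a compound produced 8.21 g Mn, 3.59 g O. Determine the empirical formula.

Mn2O3

Moles — Mn: 8.21 / 54.94 = 0.1494 mol; O: 3.59 / 16.00 = 0.2244 mol
Smallest is Mn at 0.1494 mol; normalising gives Mn 1.000, O 1.501
×2: Mn 2.00, O 3.00 → Mn2O3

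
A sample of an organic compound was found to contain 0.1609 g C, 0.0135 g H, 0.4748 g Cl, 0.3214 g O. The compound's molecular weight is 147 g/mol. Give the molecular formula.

n(C) = 0.1609/12.01 = 0.0134, n(H) = 0.0135/1.008 = 0.01339, n(Cl) = 0.4748/35.45 = 0.01339, n(O) = 0.3214/16.00 = 0.02009
Divide by the smallest (0.01339 mol H): C 1.000, H 1.000, Cl 1.000, O 1.500
Scaling by 2: C 2.00, H 2.00, Cl 2.00, O 3.00 → C2H2Cl2O3
Empirical-formula mass = 144.94 g/mol
n = 147 / 144.94 = 1.01 ≈ 1
Molecular formula = empirical formula = C2H2Cl2O3

C2H2Cl2O3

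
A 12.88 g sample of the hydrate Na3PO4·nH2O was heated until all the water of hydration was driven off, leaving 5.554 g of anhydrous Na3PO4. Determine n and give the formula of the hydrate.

Mass of water lost = 12.88 − 5.554 = 7.326 g → 7.326 / 18.02 = 0.4065 mol H2O
Molar mass of Na3PO4 = 163.94 g/mol → mol Na3PO4 = 5.554 / 163.94 = 0.03388
n = 0.4065 / 0.03388 = 12.00 ≈ 12 → Na3PO4·12H2O

Na3PO4·12H2O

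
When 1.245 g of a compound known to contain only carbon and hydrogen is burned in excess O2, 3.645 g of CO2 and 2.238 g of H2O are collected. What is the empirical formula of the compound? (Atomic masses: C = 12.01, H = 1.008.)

CH3

mol C = 3.645 / 44.01 = 0.08282; mass C = 0.08282 × 12.01 = 0.9947 g
mol H = 2 × (2.238 / 18.02) = 0.2484; mass H = 0.2484 × 1.008 = 0.2504 g
Divide by the smallest (0.08282 mol C): C 1.000, H 2.999
Ratio ≈ 1:3, so the empirical formula is CH3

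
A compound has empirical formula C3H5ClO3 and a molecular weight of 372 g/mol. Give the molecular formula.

Empirical-formula mass = 124.52 g/mol
n = 372 / 124.52 = 2.99 ≈ 3
Molecular formula = (C3H5ClO3)3 = C9H15Cl3O9

C9H15Cl3O9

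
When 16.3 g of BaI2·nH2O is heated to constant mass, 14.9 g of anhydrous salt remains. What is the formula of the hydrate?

BaI2·2H2O

Mass of water lost = 16.3 − 14.9 = 1.4 g → 1.4 / 18.02 = 0.07769 mol H2O
Molar mass of BaI2 = 391.13 g/mol → mol BaI2 = 14.9 / 391.13 = 0.03809
n = 0.07769 / 0.03809 = 2.04 ≈ 2 → BaI2·2H2O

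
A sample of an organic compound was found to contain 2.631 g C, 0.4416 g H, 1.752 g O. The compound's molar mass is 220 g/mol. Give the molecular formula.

Moles — C: 2.631 / 12.01 = 0.2191 mol; H: 0.4416 / 1.008 = 0.4381 mol; O: 1.752 / 16.00 = 0.1095 mol
Ratios (÷ 0.1095): C 2.001, H 4.001, O 1.000
→ C2H4O
Empirical-formula mass = 44.05 g/mol
n = 220 / 44.05 = 4.99 ≈ 5
Molecular formula = (C2H4O)×5 = C10H20O5

C10H20O5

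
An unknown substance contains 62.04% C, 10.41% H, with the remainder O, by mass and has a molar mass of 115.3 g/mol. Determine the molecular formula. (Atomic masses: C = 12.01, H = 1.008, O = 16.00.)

Assume 100 g: 62.04 g C, 10.41 g H, 27.55 g O.
n(C) = 62.04/12.01 = 5.166, n(H) = 10.41/1.008 = 10.33, n(O) = 27.55/16.00 = 1.722
Smallest is O at 1.722 mol; normalising gives C 3.000, H 5.998, O 1.000
→ C3H6O
Empirical-formula mass = 58.08 g/mol
n = 115.3 / 58.08 = 1.99 ≈ 2
Molecular formula = (C3H6O)×2 = C6H12O2

C6H12O2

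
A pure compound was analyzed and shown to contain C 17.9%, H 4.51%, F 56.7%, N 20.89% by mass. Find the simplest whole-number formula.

Assume 100 g: 17.9 g C, 4.51 g H, 56.7 g F, 20.89 g N.
Moles — C: 17.9 / 12.01 = 1.49 mol; H: 4.51 / 1.008 = 4.474 mol; F: 56.7 / 19.00 = 2.984 mol; N: 20.89 / 14.01 = 1.491 mol
Smallest is C at 1.49 mol; normalising gives C 1.000, H 3.002, F 2.002, N 1.000
→ CH3F2N

CH3F2N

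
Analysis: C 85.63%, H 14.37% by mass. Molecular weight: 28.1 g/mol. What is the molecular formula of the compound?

Assume 100 g: 85.63 g C, 14.37 g H.
n(C) = 85.63/12.01 = 7.13, n(H) = 14.37/1.008 = 14.26
Smallest is C at 7.13 mol; normalising gives C 1.000, H 1.999
Ratio ≈ 1:2, so the empirical formula is CH2
Empirical-formula mass = 14.03 g/mol
n = 28.1 / 14.03 = 2.00 ≈ 2
Molecular formula = (CH2)×2 = C2H4

C2H4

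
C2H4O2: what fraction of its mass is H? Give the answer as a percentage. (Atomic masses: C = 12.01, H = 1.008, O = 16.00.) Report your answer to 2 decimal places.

Molar mass = 2(12.01) + 4(1.008) + 2(16.00) = 60.052 g/mol
Mass of H per mole = 4 × 1.008 = 4.032 g
% H = 4.032 / 60.052 × 100 = 6.71%

6.71%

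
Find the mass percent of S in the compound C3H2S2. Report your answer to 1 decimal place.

Molar mass = 3(12.01) + 2(1.008) + 2(32.07) = 102.186 g/mol
Mass of S per mole = 2 × 32.07 = 64.140 g
% S = 64.140 / 102.186 × 100 = 62.8%

62.8%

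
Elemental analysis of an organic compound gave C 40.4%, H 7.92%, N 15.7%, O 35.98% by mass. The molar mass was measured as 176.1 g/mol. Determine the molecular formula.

C6H14N2O4

Assume 100 g: 40.4 g C, 7.92 g H, 15.7 g N, 35.98 g O.
C: 40.4 g ÷ 12.01 g/mol = 3.364 mol
H: 7.92 g ÷ 1.008 g/mol = 7.857 mol
N: 15.7 g ÷ 14.01 g/mol = 1.121 mol
O: 35.98 g ÷ 16.00 g/mol = 2.249 mol
Smallest is N at 1.121 mol; normalising gives C 3.002, H 7.011, N 1.000, O 2.007
≈ 3:7:1:2 → C3H7NO2
Empirical-formula mass = 89.10 g/mol
n = 176.1 / 89.10 = 1.98 ≈ 2
Molecular formula = (C3H7NO2)×2 = C6H14N2O4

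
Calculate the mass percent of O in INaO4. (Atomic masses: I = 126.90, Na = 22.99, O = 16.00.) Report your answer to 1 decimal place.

29.9%

Molar mass = 1(126.90) + 1(22.99) + 4(16.00) = 213.890 g/mol
Mass of O per mole = 4 × 16.00 = 64.000 g
% O = 64.000 / 213.890 × 100 = 29.9%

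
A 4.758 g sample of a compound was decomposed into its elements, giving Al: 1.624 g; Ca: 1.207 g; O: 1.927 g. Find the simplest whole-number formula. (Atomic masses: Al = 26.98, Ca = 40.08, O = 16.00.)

Al2CaO4

Moles — Al: 1.624 / 26.98 = 0.06019 mol; Ca: 1.207 / 40.08 = 0.03011 mol; O: 1.927 / 16.00 = 0.1204 mol
Divide by the smallest (0.03011 mol Ca): Al 1.999, Ca 1.000, O 3.999
Ratio ≈ 2:1:4, so the empirical formula is Al2CaO4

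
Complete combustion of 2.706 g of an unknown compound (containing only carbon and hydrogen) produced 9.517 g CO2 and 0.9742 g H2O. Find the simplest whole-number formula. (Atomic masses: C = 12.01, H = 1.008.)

mol C = 9.517 / 44.01 = 0.2162; mass C = 0.2162 × 12.01 = 2.597 g
mol H = 2 × (0.9742 / 18.02) = 0.1081; mass H = 0.1081 × 1.008 = 0.1090 g
Divide by the smallest (0.1081 mol H): C 2.000, H 1.000
→ C2H

C2H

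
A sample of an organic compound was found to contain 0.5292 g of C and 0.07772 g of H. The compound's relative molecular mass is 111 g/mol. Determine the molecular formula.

C8H14

Moles — C: 0.5292 / 12.01 = 0.04406 mol; H: 0.07772 / 1.008 = 0.0771 mol
Ratios (÷ 0.04406): C 1.000, H 1.750
Multiply by 4: C 4.00, H 7.00 → C4H7
Empirical-formula mass = 55.10 g/mol
n = 111 / 55.10 = 2.01 ≈ 2
Molecular formula = (C4H7)×2 = C8H14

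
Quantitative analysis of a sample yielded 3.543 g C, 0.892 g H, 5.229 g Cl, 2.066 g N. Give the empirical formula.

Moles — C: 3.543 / 12.01 = 0.295 mol; H: 0.892 / 1.008 = 0.8849 mol; Cl: 5.229 / 35.45 = 0.1475 mol; N: 2.066 / 14.01 = 0.1475 mol
Divide by the smallest (0.1475 mol N): C 2.000, H 6.001, Cl 1.000, N 1.000
Ratio ≈ 2:6:1:1, so the empirical formula is C2H6ClN

C2H6ClN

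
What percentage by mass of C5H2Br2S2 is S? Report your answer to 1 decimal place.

22.4%

Molar mass = 5(12.01) + 2(1.008) + 2(79.90) + 2(32.07) = 286.006 g/mol
Mass of S per mole = 2 × 32.07 = 64.140 g
% S = 64.140 / 286.006 × 100 = 22.4%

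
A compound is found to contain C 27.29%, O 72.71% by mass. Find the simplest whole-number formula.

Assume 100 g: 27.29 g C, 72.71 g O.
C: 27.29 g ÷ 12.01 g/mol = 2.272 mol
O: 72.71 g ÷ 16.00 g/mol = 4.544 mol
Ratios (÷ 2.272): C 1.000, O 2.000
→ CO2

CO2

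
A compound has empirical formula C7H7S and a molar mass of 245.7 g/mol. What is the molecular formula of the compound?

Empirical-formula mass = 123.20 g/mol
n = 245.7 / 123.20 = 1.99 ≈ 2
Molecular formula = (C7H7S)2 = C14H14S2

C14H14S2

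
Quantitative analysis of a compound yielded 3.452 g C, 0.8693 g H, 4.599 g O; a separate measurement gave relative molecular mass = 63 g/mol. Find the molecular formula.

C2H6O2

Moles — C: 3.452 / 12.01 = 0.2874 mol; H: 0.8693 / 1.008 = 0.8624 mol; O: 4.599 / 16.00 = 0.2874 mol
Divide by the smallest (0.2874 mol C): C 1.000, H 3.000, O 1.000
Ratio ≈ 1:3:1, so the empirical formula is CH3O
Empirical-formula mass = 31.03 g/mol
n = 63 / 31.03 = 2.03 ≈ 2
Molecular formula = (CH3O)×2 = C2H6O2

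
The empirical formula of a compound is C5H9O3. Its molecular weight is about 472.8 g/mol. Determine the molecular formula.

Empirical-formula mass = 117.12 g/mol
n = 472.8 / 117.12 = 4.04 ≈ 4
Molecular formula = (C5H9O3)4 = C20H36O12

C20H36O12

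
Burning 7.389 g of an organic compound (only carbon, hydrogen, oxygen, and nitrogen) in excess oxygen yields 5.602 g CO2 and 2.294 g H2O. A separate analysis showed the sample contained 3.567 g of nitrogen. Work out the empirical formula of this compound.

CH2N2O

mol C = 5.602 / 44.01 = 0.1273; mass C = 0.1273 × 12.01 = 1.529 g
mol H = 2 × (2.294 / 18.02) = 0.2546; mass H = 0.2546 × 1.008 = 0.2566 g
mol N = 3.567 / 14.01 = 0.2546
mass O = 7.389 − (5.352) = 2.037 g → mol O = 0.1273
Divide by the smallest (0.1273 mol O): C 1.000, H 2.000, N 2.000, O 1.000
Ratio ≈ 1:2:2:1, so the empirical formula is CH2N2O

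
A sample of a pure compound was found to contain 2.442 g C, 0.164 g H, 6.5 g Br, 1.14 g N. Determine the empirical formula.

C5H4Br2N2

Moles — C: 2.442 / 12.01 = 0.2033 mol; H: 0.164 / 1.008 = 0.1627 mol; Br: 6.5 / 79.90 = 0.08135 mol; N: 1.14 / 14.01 = 0.08137 mol
Divide by the smallest (0.08135 mol Br): C 2.499, H 2.000, Br 1.000, N 1.000
Multiply by 2: C 5.00, H 4.00, Br 2.00, N 2.00 → C5H4Br2N2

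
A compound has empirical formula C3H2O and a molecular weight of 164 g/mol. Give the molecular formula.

Empirical-formula mass = 54.05 g/mol
n = 164 / 54.05 = 3.03 ≈ 3
Molecular formula = (C3H2O)3 = C9H6O3

C9H6O3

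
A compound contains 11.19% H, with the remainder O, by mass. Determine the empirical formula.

H2O

Assume 100 g: 11.19 g H, 88.81 g O.
H: 11.19 g ÷ 1.008 g/mol = 11.1 mol
O: 88.81 g ÷ 16.00 g/mol = 5.551 mol
Smallest is O at 5.551 mol; normalising gives H 2.000, O 1.000
→ H2O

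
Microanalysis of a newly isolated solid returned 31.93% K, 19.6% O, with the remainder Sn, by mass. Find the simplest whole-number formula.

Assume 100 g: 31.93 g K, 19.6 g O, 48.47 g Sn.
n(K) = 31.93/39.10 = 0.8166, n(O) = 19.6/16.00 = 1.225, n(Sn) = 48.47/118.71 = 0.4083
Ratios (÷ 0.4083): K 2.000, O 3.000, Sn 1.000
≈ 2:3:1 → K2O3Sn

K2O3Sn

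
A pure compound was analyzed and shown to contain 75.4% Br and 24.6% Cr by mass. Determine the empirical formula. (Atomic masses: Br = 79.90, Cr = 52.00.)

Assume 100 g: 75.4 g Br, 24.6 g Cr.
Moles — Br: 75.4 / 79.90 = 0.9437 mol; Cr: 24.6 / 52.00 = 0.4731 mol
Ratios (÷ 0.4731): Br 1.995, Cr 1.000
Ratio ≈ 2:1, so the empirical formula is Br2Cr

Br2Cr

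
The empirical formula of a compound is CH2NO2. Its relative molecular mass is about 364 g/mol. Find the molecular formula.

Empirical-formula mass = 60.04 g/mol
n = 364 / 60.04 = 6.06 ≈ 6
Molecular formula = (CH2NO2)6 = C6H12N6O12

C6H12N6O12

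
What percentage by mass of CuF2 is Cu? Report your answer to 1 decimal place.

62.6%

Molar mass = 1(63.55) + 2(19.00) = 101.550 g/mol
Mass of Cu per mole = 1 × 63.55 = 63.550 g
% Cu = 63.550 / 101.550 × 100 = 62.6%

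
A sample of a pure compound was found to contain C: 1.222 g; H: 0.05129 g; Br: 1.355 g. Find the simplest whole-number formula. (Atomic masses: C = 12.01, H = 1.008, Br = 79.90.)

Moles — C: 1.222 / 12.01 = 0.1017 mol; H: 0.05129 / 1.008 = 0.05088 mol; Br: 1.355 / 79.90 = 0.01696 mol
Ratios (÷ 0.01696): C 6.000, H 3.000, Br 1.000
→ C6H3Br

C6H3Br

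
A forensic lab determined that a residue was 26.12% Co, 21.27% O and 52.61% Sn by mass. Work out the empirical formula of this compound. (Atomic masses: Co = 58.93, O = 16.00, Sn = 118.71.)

CoO3Sn

Assume 100 g: 26.12 g Co, 21.27 g O, 52.61 g Sn.
Moles — Co: 26.12 / 58.93 = 0.4432 mol; O: 21.27 / 16.00 = 1.329 mol; Sn: 52.61 / 118.71 = 0.4432 mol
Smallest is Sn at 0.4432 mol; normalising gives Co 1.000, O 3.000, Sn 1.000
→ CoO3Sn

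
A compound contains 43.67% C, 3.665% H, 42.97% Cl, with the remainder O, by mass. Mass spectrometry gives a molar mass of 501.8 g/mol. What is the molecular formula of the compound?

C18H18Cl6O3

Assume 100 g: 43.67 g C, 3.665 g H, 42.97 g Cl, 9.695 g O.
C: 43.67 g ÷ 12.01 g/mol = 3.636 mol
H: 3.665 g ÷ 1.008 g/mol = 3.636 mol
Cl: 42.97 g ÷ 35.45 g/mol = 1.212 mol
O: 9.695 g ÷ 16.00 g/mol = 0.6059 mol
Smallest is O at 0.6059 mol; normalising gives C 6.001, H 6.000, Cl 2.000, O 1.000
→ C6H6Cl2O
Empirical-formula mass = 165.01 g/mol
n = 501.8 / 165.01 = 3.04 ≈ 3
Molecular formula = (C6H6Cl2O)×3 = C18H18Cl6O3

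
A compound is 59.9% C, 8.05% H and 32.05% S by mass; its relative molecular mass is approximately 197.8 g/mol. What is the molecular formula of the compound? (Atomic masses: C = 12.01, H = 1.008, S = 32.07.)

Assume 100 g: 59.9 g C, 8.05 g H, 32.05 g S.
n(C) = 59.9/12.01 = 4.988, n(H) = 8.05/1.008 = 7.986, n(S) = 32.05/32.07 = 0.9994
Smallest is S at 0.9994 mol; normalising gives C 4.991, H 7.991, S 1.000
→ C5H8S
Empirical-formula mass = 100.18 g/mol
n = 197.8 / 100.18 = 1.97 ≈ 2
Molecular formula = (C5H8S)×2 = C10H16S2

C10H16S2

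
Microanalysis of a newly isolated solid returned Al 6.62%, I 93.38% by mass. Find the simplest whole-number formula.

Assume 100 g: 6.62 g Al, 93.38 g I.
n(Al) = 6.62/26.98 = 0.2454, n(I) = 93.38/126.90 = 0.7359
Smallest is Al at 0.2454 mol; normalising gives Al 1.000, I 2.999
Ratio ≈ 1:3, so the empirical formula is AlI3

AlI3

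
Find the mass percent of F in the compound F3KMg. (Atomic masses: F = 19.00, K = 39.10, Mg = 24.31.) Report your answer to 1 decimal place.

Molar mass = 3(19.00) + 1(39.10) + 1(24.31) = 120.410 g/mol
Mass of F per mole = 3 × 19.00 = 57.000 g
% F = 57.000 / 120.410 × 100 = 47.3%

47.3%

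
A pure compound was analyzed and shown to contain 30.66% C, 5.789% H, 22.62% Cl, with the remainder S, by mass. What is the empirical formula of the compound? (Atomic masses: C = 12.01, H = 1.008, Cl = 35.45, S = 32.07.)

C4H9ClS2

Assume 100 g: 30.66 g C, 5.789 g H, 22.62 g Cl, 40.931 g S.
C: 30.66 g ÷ 12.01 g/mol = 2.553 mol
H: 5.789 g ÷ 1.008 g/mol = 5.743 mol
Cl: 22.62 g ÷ 35.45 g/mol = 0.6381 mol
S: 40.931 g ÷ 32.07 g/mol = 1.276 mol
Ratios (÷ 0.6381): C 4.001, H 9.001, Cl 1.000, S 2.000
Ratio ≈ 4:9:1:2, so the empirical formula is C4H9ClS2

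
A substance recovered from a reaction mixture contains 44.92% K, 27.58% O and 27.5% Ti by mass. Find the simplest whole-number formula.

Assume 100 g: 44.92 g K, 27.58 g O, 27.5 g Ti.
K: 44.92 g ÷ 39.10 g/mol = 1.149 mol
O: 27.58 g ÷ 16.00 g/mol = 1.724 mol
Ti: 27.5 g ÷ 47.87 g/mol = 0.5745 mol
Smallest is Ti at 0.5745 mol; normalising gives K 2.000, O 3.001, Ti 1.000
→ K2O3Ti

K2O3Ti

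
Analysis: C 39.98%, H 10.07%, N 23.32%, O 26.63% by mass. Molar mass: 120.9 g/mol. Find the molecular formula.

C4H12N2O2

Assume 100 g: 39.98 g C, 10.07 g H, 23.32 g N, 26.63 g O.
Moles — C: 39.98 / 12.01 = 3.329 mol; H: 10.07 / 1.008 = 9.99 mol; N: 23.32 / 14.01 = 1.665 mol; O: 26.63 / 16.00 = 1.664 mol
Divide by the smallest (1.664 mol O): C 2.000, H 6.002, N 1.000, O 1.000
Ratio ≈ 2:6:1:1, so the empirical formula is C2H6NO
Empirical-formula mass = 60.08 g/mol
n = 120.9 / 60.08 = 2.01 ≈ 2
Molecular formula = (C2H6NO)×2 = C4H12N2O2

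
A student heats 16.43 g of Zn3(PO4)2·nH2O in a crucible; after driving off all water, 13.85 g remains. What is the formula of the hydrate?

Zn3(PO4)2·4H2O

Mass of water lost = 16.43 − 13.85 = 2.58 g → 2.58 / 18.02 = 0.1432 mol H2O
Molar mass of Zn3(PO4)2 = 386.08 g/mol → mol Zn3(PO4)2 = 13.85 / 386.08 = 0.03587
n = 0.1432 / 0.03587 = 3.99 ≈ 4 → Zn3(PO4)2·4H2O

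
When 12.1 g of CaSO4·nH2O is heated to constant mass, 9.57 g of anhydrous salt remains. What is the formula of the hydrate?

Mass of water lost = 12.1 − 9.57 = 2.53 g → 2.53 / 18.02 = 0.1404 mol H2O
Molar mass of CaSO4 = 136.15 g/mol → mol CaSO4 = 9.57 / 136.15 = 0.07029
n = 0.1404 / 0.07029 = 2.00 ≈ 2 → CaSO4·2H2O

CaSO4·2H2O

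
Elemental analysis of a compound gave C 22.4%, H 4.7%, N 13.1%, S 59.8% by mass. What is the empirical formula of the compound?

Assume 100 g: 22.4 g C, 4.7 g H, 13.1 g N, 59.8 g S.
n(C) = 22.4/12.01 = 1.865, n(H) = 4.7/1.008 = 4.663, n(N) = 13.1/14.01 = 0.935, n(S) = 59.8/32.07 = 1.865
Ratios (÷ 0.935): C 1.995, H 4.987, N 1.000, S 1.994
→ C2H5NS2

C2H5NS2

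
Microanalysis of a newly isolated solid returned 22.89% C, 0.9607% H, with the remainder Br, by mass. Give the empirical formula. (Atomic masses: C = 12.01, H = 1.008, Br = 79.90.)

Assume 100 g: 22.89 g C, 0.9607 g H, 76.149 g Br.
C: 22.89 g ÷ 12.01 g/mol = 1.906 mol
H: 0.9607 g ÷ 1.008 g/mol = 0.9531 mol
Br: 76.149 g ÷ 79.90 g/mol = 0.9531 mol
Smallest is Br at 0.9531 mol; normalising gives C 2.000, H 1.000, Br 1.000
Ratio ≈ 2:1:1, so the empirical formula is C2HBr

C2HBr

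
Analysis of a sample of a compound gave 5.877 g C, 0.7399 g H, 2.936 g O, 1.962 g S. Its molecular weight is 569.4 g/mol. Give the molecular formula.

C: 5.877 g ÷ 12.01 g/mol = 0.4893 mol
H: 0.7399 g ÷ 1.008 g/mol = 0.734 mol
O: 2.936 g ÷ 16.00 g/mol = 0.1835 mol
S: 1.962 g ÷ 32.07 g/mol = 0.06118 mol
Ratios (÷ 0.06118): C 7.999, H 11.998, O 2.999, S 1.000
→ C8H12O3S
Empirical-formula mass = 188.25 g/mol
n = 569.4 / 188.25 = 3.02 ≈ 3
Molecular formula = (C8H12O3S)×3 = C24H36O9S3

C24H36O9S3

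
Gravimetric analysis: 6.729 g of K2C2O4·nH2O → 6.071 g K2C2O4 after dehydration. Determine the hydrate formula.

Mass of water lost = 6.729 − 6.071 = 0.658 g → 0.658 / 18.02 = 0.03651 mol H2O
Molar mass of K2C2O4 = 166.22 g/mol → mol K2C2O4 = 6.071 / 166.22 = 0.03652
n = 0.03651 / 0.03652 = 1.00 ≈ 1 → K2C2O4·H2O

K2C2O4·H2O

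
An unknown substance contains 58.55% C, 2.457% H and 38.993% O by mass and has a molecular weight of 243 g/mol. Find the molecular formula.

Assume 100 g: 58.55 g C, 2.457 g H, 38.993 g O.
C: 58.55 g ÷ 12.01 g/mol = 4.875 mol
H: 2.457 g ÷ 1.008 g/mol = 2.438 mol
O: 38.993 g ÷ 16.00 g/mol = 2.437 mol
Divide by the smallest (2.437 mol O): C 2.000, H 1.000, O 1.000
≈ 2:1:1 → C2HO
Empirical-formula mass = 41.03 g/mol
n = 243 / 41.03 = 5.92 ≈ 6
Molecular formula = (C2HO)×6 = C12H6O6

C12H6O6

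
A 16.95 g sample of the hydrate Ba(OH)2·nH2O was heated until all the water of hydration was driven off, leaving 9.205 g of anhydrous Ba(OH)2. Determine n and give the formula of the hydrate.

Mass of water lost = 16.95 − 9.205 = 7.745 g → 7.745 / 18.02 = 0.4298 mol H2O
Molar mass of Ba(OH)2 = 171.35 g/mol → mol Ba(OH)2 = 9.205 / 171.35 = 0.05372
n = 0.4298 / 0.05372 = 8.00 ≈ 8 → Ba(OH)2·8H2O

Ba(OH)2·8H2O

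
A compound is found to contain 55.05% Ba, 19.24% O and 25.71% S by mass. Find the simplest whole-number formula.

BaO3S2

Assume 100 g: 55.05 g Ba, 19.24 g O, 25.71 g S.
n(Ba) = 55.05/137.33 = 0.4009, n(O) = 19.24/16.00 = 1.202, n(S) = 25.71/32.07 = 0.8017
Smallest is Ba at 0.4009 mol; normalising gives Ba 1.000, O 3.000, S 2.000
→ BaO3S2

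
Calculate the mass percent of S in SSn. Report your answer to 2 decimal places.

Molar mass = 1(32.07) + 1(118.71) = 150.780 g/mol
Mass of S per mole = 1 × 32.07 = 32.070 g
% S = 32.070 / 150.780 × 100 = 21.27%

21.27%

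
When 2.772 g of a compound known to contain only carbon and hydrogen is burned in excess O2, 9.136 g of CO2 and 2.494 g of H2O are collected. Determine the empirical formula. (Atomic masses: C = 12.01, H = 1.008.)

mol C = 9.136 / 44.01 = 0.2076; mass C = 0.2076 × 12.01 = 2.493 g
mol H = 2 × (2.494 / 18.02) = 0.2768; mass H = 0.2768 × 1.008 = 0.2790 g
Ratios (÷ 0.2076): C 1.000, H 1.333
Multiply by 3: C 3.00, H 4.00 → C3H4

C3H4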